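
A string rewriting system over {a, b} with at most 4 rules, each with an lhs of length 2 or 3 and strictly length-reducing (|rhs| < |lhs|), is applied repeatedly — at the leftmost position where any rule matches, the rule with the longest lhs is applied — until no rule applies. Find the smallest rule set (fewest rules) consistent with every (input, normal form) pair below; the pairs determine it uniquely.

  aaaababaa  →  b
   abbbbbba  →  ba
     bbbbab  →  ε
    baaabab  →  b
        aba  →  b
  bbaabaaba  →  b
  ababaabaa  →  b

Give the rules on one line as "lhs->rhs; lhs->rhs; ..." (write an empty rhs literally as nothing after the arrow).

  | aaaababaa => aaabbaa => aabaa => aba => b
  | abbbbbba => bbbbba => bbba => ba
  | bbbbab => bbab => bb => ε
  | baaabab => baabb => bab => b

ab->; aba->b; bb->; bba->b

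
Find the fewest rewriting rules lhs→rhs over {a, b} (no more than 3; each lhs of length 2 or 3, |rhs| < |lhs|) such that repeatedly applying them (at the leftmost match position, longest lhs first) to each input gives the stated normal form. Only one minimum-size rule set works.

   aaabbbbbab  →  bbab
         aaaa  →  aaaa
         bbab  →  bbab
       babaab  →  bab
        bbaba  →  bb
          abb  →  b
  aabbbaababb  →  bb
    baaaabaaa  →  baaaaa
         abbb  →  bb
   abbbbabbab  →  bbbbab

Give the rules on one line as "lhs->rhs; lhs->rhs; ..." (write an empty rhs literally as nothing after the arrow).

aba->; abb->b

  | aaabbbbbab => aabbbbab => abbbab => bbab
  | aaaa
  | bbab
  | babaab => bab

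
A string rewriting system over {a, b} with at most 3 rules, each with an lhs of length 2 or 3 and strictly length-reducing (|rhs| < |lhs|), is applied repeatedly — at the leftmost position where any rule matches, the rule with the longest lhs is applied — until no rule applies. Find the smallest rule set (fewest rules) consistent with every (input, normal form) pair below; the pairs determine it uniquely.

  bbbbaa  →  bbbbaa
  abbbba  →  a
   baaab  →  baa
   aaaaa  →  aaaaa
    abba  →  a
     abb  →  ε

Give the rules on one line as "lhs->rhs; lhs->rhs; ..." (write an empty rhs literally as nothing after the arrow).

ab->; abb->ab

  | bbbbaa
  | abbbba => abbba => abba => aba => a
  | baaab => baa
  | aaaaa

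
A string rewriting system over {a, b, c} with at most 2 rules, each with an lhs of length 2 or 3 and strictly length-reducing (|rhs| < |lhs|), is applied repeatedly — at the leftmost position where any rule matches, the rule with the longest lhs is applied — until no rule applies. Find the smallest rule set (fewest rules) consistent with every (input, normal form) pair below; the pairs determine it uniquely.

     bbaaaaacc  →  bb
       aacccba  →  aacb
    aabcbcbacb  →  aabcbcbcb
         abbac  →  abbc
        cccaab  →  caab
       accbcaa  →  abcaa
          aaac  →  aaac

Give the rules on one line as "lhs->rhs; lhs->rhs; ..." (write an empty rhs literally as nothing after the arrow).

  | bbaaaaacc => bbaaaacc => bbaaacc => bbaacc => bbacc => bbcc => bb
  | aacccba => aacba => aacb
  | aabcbcbacb => aabcbcbcb
  | abbac => abbc

ba->b; cc->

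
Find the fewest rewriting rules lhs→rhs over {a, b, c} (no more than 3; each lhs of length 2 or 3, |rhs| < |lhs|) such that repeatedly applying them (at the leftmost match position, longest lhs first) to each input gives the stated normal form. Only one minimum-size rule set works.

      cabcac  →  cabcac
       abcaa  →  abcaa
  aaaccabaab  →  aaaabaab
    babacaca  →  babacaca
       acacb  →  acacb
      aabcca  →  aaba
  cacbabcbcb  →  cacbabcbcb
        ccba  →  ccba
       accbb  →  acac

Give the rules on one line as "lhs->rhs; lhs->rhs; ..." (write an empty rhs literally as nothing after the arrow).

cbb->ac; cca->a

  | cabcac
  | abcaa
  | aaaccabaab => aaaabaab
  | babacaca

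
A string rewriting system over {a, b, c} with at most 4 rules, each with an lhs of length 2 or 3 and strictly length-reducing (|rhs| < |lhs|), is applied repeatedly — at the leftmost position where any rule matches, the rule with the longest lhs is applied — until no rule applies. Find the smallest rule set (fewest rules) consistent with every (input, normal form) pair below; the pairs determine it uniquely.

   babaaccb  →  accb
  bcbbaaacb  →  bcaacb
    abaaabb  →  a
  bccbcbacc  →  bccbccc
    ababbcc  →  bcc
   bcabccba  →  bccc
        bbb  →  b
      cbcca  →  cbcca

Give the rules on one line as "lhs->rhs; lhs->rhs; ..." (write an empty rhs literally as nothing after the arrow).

ab->; ba->; bb->b

  | babaaccb => baaccb => accb
  | bcbbaaacb => bcbaaacb => bcaacb
  | abaaabb => aaabb => aab => a
  | bccbcbacc => bccbccc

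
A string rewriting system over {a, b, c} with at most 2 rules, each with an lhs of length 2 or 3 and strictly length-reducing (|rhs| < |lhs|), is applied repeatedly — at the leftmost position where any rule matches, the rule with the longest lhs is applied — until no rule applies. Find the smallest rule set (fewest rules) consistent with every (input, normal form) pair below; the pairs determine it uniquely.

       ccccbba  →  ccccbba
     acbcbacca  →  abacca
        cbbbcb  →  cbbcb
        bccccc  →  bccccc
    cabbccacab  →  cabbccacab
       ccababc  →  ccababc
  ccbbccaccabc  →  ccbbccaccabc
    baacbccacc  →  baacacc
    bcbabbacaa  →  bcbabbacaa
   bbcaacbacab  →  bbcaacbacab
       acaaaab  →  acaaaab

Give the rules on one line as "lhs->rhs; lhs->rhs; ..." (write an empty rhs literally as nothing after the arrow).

bbb->bb; cbc->

  | ccccbba
  | acbcbacca => abacca
  | cbbbcb => cbbcb
  | bccccc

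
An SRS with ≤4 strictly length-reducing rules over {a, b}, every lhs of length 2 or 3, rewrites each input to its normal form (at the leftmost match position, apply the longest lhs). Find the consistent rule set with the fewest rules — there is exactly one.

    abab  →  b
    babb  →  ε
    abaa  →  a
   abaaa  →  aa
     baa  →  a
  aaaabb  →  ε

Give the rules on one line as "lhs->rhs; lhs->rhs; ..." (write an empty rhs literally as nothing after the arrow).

ab->b; ba->; bb->

  | abab => bab => b
  | babb => bb => ε
  | abaa => baa => a
  | abaaa => baaa => aa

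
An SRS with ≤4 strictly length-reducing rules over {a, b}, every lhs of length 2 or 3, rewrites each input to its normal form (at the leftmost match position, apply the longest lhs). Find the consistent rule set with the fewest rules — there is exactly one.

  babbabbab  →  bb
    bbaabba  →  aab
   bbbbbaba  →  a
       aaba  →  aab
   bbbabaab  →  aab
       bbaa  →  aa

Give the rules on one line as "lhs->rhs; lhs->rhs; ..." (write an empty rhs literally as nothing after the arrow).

  | babbabbab => bbbabbab => babbab => bbbab => bab => bb
  | bbaabba => aabba => aaba => aab
  | bbbbbaba => bbbaba => baba => bba => a
  | aaba => aab

abb->ab; ba->b; bba->a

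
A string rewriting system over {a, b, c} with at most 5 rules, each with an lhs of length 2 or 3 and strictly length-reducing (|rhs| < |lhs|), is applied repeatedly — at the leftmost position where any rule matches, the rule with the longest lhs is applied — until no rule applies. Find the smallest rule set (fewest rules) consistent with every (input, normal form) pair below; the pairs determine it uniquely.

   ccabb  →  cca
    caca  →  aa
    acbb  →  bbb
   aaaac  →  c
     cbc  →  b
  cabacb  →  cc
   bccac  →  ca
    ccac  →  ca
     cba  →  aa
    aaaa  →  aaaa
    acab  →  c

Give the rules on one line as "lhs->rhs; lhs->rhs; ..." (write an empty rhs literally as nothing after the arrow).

ab->c; ac->b; bc->c; cb->a

  | ccabb => cccb => cca
  | caca => cba => aa
  | acbb => bbb
  | aaaac => aaab => aac => ab => c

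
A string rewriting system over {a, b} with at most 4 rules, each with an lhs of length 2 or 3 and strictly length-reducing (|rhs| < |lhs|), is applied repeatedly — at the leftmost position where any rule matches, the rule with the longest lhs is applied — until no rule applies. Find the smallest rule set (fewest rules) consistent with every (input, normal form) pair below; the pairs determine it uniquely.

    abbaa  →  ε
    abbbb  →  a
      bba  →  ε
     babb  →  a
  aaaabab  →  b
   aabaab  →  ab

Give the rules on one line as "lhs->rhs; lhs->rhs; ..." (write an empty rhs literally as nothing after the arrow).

  | abbaa => aaaa => aa => ε
  | abbbb => aabb => bb => a
  | bba => aa => ε
  | babb => bb => a

aa->; ba->; bb->a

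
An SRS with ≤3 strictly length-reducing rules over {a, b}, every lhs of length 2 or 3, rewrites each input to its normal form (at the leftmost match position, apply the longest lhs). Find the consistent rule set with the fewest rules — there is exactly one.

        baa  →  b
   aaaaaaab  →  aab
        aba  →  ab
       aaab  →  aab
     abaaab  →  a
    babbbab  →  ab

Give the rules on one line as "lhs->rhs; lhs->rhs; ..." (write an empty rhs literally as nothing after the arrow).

aaa->aa; ba->b; bb->

  | baa => ba => b
  | aaaaaaab => aaaaaab => aaaaab => aaaab => aaab => aab
  | aba => ab
  | aaab => aab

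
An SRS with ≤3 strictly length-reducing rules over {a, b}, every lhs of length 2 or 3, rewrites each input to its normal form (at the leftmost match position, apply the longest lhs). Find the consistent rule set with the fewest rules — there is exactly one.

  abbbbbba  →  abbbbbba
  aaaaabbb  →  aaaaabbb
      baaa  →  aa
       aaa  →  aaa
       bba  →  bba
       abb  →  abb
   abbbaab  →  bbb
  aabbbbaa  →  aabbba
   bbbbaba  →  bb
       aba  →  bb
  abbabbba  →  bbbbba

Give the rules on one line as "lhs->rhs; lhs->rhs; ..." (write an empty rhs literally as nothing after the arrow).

aba->bb; baa->a; bab->ab

  | abbbbbba
  | aaaaabbb
  | baaa => aa
  | aaa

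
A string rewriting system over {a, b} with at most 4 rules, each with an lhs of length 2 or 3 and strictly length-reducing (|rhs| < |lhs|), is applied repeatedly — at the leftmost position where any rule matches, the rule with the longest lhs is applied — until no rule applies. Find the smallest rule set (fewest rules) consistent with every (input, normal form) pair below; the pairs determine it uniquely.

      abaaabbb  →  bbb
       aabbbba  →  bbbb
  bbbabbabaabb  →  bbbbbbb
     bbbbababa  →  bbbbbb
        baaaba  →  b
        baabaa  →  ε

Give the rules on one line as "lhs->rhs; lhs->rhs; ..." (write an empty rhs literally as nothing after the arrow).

  | abaaabbb => baaabbb => abbb => bbb
  | aabbbba => abbbba => bbbba => bbbb
  | bbbabbabaabb => bbbbbabaabb => bbbbbbaabb => bbbbbbb
  | bbbbababa => bbbbbaba => bbbbbba => bbbbbb

ab->b; ba->b; baa->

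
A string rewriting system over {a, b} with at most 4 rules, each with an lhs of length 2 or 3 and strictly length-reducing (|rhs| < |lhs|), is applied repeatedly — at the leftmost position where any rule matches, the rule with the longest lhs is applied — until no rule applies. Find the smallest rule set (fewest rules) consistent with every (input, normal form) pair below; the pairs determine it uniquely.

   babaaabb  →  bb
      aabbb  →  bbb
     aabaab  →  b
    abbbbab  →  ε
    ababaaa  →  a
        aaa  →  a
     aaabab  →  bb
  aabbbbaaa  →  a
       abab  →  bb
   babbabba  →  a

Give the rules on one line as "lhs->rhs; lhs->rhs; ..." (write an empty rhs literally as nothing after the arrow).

aa->; ab->; aba->b; ba->a

  | babaaabb => abaaabb => baabb => aabb => bb
  | aabbb => bbb
  | aabaab => baab => aab => b
  | abbbbab => bbbab => bbab => bab => ab => ε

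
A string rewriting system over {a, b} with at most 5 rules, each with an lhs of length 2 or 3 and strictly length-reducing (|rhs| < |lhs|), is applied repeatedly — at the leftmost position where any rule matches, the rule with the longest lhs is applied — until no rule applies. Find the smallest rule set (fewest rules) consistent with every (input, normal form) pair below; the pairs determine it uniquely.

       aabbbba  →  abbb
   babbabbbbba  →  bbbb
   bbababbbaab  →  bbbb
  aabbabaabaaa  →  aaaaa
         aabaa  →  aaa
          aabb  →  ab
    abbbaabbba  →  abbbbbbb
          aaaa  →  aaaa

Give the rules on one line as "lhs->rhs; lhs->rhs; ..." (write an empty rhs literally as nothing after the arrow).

aab->a; ba->b; baa->bb; bab->

  | aabbbba => abbba => abbb
  | babbabbbbba => babbbbba => bbbba => bbbb
  | bbababbbaab => babbbaab => bbaab => bbbb
  | aabbabaabaaa => ababaabaaa => aaabaaa => aaaaa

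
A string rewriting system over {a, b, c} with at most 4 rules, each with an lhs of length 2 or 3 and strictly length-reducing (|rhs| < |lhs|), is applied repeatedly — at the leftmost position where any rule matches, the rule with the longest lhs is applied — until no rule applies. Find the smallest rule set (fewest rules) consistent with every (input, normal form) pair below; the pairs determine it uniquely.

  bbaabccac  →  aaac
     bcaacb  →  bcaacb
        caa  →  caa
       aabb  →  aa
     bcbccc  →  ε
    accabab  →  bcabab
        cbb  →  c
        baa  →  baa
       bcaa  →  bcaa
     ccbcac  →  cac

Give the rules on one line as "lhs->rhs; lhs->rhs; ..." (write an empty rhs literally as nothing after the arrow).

  | bbaabccac => aabccac => aabbac => aaac
  | bcaacb
  | caa
  | aabb => aa

acc->bc; bb->; cc->b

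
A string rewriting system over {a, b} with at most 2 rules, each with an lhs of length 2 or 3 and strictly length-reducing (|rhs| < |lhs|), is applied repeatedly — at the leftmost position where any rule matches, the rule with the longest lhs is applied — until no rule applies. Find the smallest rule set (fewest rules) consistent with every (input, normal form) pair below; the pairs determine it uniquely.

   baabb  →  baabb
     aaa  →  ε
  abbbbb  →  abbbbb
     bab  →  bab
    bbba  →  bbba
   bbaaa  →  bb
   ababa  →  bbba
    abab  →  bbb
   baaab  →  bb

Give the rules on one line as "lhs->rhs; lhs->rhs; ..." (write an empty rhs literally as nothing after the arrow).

  | baabb
  | aaa => ε
  | abbbbb
  | bab

aaa->; aba->bb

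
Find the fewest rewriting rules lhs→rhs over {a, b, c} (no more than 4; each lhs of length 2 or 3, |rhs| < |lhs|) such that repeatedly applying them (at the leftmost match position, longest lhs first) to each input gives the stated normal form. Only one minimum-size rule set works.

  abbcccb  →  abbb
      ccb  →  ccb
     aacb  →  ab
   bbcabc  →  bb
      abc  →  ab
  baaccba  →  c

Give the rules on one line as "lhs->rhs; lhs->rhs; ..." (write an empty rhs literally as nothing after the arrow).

ac->; ba->; bc->b

  | abbcccb => abbccb => abbcb => abbb
  | ccb
  | aacb => ab
  | bbcabc => bbabc => bbc => bb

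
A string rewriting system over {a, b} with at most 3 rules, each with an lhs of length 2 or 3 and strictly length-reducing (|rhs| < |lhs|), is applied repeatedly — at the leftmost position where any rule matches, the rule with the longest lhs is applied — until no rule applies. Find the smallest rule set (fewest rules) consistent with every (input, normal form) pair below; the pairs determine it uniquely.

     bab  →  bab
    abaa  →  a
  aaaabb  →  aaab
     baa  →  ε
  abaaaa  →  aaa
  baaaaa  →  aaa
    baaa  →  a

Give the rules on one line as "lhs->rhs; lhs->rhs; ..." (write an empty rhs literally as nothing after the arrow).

abb->b; baa->

  | bab
  | abaa => a
  | aaaabb => aaab
  | baa => ε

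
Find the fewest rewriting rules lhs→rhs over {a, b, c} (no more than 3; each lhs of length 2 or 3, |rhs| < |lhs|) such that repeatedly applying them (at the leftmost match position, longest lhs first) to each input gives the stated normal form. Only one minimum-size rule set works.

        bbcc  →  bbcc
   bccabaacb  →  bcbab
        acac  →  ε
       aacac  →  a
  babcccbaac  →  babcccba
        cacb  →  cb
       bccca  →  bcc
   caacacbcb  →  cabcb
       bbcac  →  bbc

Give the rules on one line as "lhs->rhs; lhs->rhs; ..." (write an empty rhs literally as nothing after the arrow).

ac->; cca->c

  | bbcc
  | bccabaacb => bcbaacb => bcbab
  | acac => ac => ε
  | aacac => aac => a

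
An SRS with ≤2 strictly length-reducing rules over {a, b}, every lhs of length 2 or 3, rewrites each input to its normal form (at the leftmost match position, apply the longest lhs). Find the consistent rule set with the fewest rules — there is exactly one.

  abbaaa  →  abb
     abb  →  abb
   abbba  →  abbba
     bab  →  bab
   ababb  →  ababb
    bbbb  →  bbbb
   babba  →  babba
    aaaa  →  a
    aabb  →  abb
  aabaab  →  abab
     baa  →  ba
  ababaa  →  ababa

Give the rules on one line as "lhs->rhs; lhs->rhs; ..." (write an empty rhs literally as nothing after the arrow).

  | abbaaa => abb
  | abb
  | abbba
  | bab

aa->a; aaa->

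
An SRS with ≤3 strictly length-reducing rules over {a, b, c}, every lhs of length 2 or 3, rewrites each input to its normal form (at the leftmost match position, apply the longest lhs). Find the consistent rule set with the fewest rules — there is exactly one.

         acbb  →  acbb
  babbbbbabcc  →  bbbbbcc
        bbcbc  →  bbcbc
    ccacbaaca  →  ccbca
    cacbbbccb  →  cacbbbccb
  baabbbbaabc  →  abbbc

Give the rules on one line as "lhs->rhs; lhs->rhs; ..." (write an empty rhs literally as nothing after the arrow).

aca->b; ba->

  | acbb
  | babbbbbabcc => bbbbbabcc => bbbbbcc
  | bbcbc
  | ccacbaaca => ccacaca => ccbca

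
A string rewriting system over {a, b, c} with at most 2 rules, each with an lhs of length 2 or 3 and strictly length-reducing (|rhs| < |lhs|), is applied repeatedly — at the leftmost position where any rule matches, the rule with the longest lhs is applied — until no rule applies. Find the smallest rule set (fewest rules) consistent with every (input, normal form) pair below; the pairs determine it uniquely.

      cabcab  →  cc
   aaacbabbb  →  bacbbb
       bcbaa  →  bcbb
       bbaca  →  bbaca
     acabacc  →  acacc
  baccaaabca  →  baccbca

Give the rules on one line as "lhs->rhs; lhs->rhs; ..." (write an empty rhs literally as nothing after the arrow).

aa->b; ab->

  | cabcab => ccab => cc
  | aaacbabbb => bacbabbb => bacbbb
  | bcbaa => bcbb
  | bbaca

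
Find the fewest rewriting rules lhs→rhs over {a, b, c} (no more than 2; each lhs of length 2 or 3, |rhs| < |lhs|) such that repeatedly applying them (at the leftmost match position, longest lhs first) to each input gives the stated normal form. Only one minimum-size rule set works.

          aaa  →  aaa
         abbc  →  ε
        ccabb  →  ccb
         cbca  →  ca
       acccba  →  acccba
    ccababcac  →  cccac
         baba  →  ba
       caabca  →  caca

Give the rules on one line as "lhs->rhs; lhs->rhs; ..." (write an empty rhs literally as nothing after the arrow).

  | aaa
  | abbc => bc => ε
  | ccabb => ccb
  | cbca => ca

ab->; bc->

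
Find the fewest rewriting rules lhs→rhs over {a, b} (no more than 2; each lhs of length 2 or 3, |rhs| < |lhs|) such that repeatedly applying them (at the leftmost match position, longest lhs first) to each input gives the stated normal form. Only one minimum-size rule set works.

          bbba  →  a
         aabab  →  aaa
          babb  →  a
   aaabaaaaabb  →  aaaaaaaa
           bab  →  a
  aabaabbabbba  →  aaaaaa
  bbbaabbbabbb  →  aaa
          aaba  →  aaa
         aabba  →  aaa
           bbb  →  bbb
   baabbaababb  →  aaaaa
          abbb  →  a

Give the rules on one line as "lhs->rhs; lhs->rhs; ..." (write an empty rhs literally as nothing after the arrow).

  | bbba => bba => ba => a
  | aabab => aaab => aaa
  | babb => abb => ab => a
  | aaabaaaaabb => aaaaaaaabb => aaaaaaaab => aaaaaaaa

ab->a; ba->a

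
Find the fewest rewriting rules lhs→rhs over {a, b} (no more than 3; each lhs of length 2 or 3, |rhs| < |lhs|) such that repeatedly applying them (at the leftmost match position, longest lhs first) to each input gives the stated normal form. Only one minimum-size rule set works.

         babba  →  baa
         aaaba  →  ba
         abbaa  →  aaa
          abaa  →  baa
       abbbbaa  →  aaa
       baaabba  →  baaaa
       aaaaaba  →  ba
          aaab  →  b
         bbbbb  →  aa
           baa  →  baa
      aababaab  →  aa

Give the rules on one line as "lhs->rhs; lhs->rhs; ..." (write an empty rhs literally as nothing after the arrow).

ab->b; abb->a; bbb->aa

  | babba => baa
  | aaaba => aaba => aba => ba
  | abbaa => aaa
  | abaa => baa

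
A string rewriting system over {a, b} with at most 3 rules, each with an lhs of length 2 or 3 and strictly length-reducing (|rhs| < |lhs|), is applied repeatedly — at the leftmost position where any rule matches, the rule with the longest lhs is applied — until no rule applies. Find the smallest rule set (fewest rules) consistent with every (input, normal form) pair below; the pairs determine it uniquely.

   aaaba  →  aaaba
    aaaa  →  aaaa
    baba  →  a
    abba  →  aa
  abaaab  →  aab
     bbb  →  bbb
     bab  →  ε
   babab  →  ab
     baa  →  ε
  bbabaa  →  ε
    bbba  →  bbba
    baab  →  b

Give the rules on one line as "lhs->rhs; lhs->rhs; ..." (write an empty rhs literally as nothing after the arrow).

  | aaaba
  | aaaa
  | baba => a
  | abba => aa

abb->a; baa->; bab->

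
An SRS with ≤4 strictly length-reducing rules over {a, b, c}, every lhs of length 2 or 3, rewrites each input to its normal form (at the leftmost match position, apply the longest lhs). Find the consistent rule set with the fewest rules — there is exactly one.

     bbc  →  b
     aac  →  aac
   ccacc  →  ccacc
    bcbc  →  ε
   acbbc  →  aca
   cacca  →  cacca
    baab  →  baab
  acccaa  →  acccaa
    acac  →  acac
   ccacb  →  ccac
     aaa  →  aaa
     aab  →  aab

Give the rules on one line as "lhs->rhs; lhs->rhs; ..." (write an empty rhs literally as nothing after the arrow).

bc->; cb->c; cbc->ca

  | bbc => b
  | aac
  | ccacc
  | bcbc => bc => ε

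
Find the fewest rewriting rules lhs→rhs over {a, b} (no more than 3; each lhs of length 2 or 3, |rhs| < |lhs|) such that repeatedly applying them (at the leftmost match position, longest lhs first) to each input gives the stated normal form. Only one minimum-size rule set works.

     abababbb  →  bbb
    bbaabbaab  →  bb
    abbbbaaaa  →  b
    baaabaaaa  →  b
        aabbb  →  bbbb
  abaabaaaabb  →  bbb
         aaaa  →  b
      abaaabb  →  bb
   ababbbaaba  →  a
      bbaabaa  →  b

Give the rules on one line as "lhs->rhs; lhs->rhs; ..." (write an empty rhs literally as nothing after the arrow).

aa->b; ab->b; ba->a

  | abababbb => bababbb => ababbb => babbb => abbb => bbb
  | bbaabbaab => baabbaab => aabbaab => bbbaab => bbaab => baab => aab => bb
  | abbbbaaaa => bbbbaaaa => bbbaaaa => bbaaaa => baaaa => aaaa => baa => aa => b
  | baaabaaaa => aaabaaaa => babaaaa => abaaaa => baaaa => aaaa => baa => aa => b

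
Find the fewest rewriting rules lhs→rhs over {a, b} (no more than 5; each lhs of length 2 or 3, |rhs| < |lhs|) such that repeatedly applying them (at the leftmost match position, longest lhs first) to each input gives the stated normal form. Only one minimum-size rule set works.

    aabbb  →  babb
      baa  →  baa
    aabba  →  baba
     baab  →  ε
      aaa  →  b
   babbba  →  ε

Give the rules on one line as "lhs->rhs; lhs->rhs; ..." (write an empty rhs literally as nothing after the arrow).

aaa->b; aab->ba; bba->; bbb->aa

  | aabbb => babb
  | baa
  | aabba => baba
  | baab => bba => ε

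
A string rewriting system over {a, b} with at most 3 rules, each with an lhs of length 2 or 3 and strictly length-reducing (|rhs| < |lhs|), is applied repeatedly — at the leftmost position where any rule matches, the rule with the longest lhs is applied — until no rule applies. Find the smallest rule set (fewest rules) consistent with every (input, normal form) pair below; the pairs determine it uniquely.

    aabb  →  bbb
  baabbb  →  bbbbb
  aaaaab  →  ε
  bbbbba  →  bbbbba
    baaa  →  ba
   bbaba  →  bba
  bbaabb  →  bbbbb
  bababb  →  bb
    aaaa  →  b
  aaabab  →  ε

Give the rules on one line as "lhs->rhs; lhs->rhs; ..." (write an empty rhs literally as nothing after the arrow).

  | aabb => bbb
  | baabbb => bbbbb
  | aaaaab => aaab => ab => ε
  | bbbbba

aa->b; aaa->a; ab->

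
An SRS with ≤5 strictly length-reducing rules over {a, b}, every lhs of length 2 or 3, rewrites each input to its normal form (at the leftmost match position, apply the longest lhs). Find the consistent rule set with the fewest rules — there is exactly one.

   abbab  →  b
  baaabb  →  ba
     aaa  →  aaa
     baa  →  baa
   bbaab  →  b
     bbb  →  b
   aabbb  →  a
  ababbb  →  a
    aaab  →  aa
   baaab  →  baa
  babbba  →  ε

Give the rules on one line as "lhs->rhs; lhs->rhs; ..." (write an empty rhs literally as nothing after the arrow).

aab->a; ab->b; bb->a; bba->

  | abbab => bbab => b
  | baaabb => baab => ba
  | aaa
  | baa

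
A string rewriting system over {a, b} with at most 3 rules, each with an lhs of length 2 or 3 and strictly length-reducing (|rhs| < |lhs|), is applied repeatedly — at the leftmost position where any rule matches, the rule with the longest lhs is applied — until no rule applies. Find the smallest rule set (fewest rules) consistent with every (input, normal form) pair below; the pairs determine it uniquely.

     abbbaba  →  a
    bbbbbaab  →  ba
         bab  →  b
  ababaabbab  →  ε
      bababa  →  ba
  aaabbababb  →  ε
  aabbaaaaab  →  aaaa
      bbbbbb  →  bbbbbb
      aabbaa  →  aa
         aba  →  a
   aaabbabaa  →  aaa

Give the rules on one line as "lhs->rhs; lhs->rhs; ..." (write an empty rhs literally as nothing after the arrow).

  | abbbaba => bbaba => aba => a
  | bbbbbaab => bbbaab => baab => ba
  | bab => b
  | ababaabbab => abaabbab => aabbab => abab => ab => ε

ab->; bba->a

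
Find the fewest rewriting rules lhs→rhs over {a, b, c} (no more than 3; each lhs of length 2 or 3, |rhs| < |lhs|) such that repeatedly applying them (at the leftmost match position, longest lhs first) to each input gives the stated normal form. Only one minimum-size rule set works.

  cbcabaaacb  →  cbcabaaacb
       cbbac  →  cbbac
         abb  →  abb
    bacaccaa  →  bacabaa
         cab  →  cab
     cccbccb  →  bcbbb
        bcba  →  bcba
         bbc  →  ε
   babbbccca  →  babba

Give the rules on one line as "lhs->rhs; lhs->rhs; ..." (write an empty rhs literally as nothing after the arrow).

  | cbcabaaacb
  | cbbac
  | abb
  | bacaccaa => bacabaa

bbc->; cc->b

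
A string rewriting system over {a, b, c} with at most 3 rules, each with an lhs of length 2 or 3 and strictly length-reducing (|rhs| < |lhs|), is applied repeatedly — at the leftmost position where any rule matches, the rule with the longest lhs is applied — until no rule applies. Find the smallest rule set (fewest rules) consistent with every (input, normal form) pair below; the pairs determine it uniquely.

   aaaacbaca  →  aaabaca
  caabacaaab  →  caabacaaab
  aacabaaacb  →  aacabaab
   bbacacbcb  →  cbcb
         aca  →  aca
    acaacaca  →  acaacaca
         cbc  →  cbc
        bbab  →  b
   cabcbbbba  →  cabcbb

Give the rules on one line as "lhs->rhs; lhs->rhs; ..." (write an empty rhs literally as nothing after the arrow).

acb->b; bba->

  | aaaacbaca => aaabaca
  | caabacaaab
  | aacabaaacb => aacabaab
  | bbacacbcb => cacbcb => cbcb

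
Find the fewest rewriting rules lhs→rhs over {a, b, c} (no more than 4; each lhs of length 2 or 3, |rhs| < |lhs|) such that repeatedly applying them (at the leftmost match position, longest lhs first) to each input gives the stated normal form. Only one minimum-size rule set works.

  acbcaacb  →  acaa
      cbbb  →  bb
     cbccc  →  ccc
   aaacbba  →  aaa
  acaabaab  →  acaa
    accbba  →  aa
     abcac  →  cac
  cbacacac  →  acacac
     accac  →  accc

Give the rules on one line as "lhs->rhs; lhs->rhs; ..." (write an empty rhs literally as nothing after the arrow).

  | acbcaacb => acaacb => acaa
  | cbbb => bb
  | cbccc => ccc
  | aaacbba => aaaba => aaa

ab->; cb->; cca->cc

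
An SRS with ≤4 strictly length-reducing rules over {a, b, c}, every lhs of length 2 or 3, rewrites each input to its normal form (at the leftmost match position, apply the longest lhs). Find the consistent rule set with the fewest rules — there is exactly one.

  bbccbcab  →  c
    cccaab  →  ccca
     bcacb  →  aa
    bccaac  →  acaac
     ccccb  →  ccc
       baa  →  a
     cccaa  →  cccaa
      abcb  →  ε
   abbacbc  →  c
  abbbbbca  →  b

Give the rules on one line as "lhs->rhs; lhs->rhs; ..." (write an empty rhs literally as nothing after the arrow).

ab->; ba->; bc->a; cb->

  | bbccbcab => bacbcab => cbcab => cab => c
  | cccaab => ccca
  | bcacb => aacb => aa
  | bccaac => acaac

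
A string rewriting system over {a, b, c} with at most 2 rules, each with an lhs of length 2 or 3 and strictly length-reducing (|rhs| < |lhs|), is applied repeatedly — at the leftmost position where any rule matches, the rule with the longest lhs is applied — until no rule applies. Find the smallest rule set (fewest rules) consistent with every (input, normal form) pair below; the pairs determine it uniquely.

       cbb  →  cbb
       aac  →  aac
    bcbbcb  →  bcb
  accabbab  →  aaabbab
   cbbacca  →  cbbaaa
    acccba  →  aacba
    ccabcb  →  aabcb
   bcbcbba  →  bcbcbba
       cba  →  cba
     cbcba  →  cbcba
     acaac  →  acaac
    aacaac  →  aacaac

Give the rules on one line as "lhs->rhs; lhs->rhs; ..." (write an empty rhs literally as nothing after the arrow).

bbc->; cc->a

  | cbb
  | aac
  | bcbbcb => bcb
  | accabbab => aaabbab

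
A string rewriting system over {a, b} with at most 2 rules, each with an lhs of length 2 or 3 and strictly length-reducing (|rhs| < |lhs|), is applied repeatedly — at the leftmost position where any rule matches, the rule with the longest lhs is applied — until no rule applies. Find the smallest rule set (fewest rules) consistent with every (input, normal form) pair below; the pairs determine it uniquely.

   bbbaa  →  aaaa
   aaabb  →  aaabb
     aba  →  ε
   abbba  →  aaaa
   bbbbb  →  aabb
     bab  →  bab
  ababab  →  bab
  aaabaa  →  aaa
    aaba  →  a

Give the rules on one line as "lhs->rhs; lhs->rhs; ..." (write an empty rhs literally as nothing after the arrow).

aba->; bbb->aa

  | bbbaa => aaaa
  | aaabb
  | aba => ε
  | abbba => aaaa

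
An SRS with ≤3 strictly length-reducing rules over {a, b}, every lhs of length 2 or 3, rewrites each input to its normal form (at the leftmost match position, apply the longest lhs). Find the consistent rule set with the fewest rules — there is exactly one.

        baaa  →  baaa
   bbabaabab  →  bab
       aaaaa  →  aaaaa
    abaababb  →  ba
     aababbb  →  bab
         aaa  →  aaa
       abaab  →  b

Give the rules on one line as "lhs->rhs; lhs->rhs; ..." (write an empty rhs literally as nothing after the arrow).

  | baaa
  | bbabaabab => abaabab => aabab => bab
  | aaaaa
  | abaababb => aababb => babb => ba

aab->b; aba->a; bb->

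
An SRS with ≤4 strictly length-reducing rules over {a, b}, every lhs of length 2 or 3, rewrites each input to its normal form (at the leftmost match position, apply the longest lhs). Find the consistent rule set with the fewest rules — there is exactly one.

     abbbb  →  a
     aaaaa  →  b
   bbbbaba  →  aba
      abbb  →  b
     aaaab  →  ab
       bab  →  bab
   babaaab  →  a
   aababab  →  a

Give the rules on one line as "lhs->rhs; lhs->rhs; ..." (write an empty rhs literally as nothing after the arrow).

aa->b; abb->; baa->a; bb->a

  | abbbb => bb => a
  | aaaaa => baaa => aa => b
  | bbbbaba => abbaba => aba
  | abbb => b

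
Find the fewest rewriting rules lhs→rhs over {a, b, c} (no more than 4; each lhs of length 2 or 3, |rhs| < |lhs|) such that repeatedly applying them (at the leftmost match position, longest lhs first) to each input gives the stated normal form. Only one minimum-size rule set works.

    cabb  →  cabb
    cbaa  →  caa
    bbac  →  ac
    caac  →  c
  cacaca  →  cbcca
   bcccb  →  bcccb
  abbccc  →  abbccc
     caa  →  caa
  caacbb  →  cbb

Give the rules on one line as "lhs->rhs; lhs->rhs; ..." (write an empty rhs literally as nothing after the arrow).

  | cabb
  | cbaa => caa
  | bbac => bac => ac
  | caac => c

aac->; aca->bc; ba->a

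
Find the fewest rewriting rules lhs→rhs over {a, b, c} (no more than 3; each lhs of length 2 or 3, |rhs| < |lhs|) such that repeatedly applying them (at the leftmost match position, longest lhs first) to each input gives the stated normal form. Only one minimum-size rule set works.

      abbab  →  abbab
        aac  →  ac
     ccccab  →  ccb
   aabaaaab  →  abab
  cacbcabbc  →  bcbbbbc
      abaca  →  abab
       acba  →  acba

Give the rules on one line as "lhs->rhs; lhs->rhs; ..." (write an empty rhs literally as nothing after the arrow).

  | abbab
  | aac => ac
  | ccccab => ccb
  | aabaaaab => abaaaab => abaaab => abaab => abab

aa->a; ca->b; cca->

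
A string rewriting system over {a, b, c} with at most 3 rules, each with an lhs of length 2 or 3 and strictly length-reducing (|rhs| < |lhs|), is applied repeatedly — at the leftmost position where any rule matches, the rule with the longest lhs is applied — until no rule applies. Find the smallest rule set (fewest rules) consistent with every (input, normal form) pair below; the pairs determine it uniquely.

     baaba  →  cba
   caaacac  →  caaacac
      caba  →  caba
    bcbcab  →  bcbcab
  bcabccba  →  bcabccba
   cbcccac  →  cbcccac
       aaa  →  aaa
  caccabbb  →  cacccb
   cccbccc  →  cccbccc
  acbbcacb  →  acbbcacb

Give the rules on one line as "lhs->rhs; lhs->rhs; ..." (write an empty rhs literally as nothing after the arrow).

  | baaba => cba
  | caaacac
  | caba
  | bcbcab

abb->c; baa->c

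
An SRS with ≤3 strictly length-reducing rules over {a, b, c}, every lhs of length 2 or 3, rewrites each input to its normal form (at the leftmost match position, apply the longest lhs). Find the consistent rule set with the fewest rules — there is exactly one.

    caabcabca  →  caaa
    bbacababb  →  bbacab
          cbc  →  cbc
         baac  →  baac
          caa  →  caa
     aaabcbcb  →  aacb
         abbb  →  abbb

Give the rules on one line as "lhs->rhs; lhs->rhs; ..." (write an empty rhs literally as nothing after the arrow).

  | caabcabca => cabaabca => cababaa => caaa
  | bbacababb => bbacab
  | cbc
  | baac

abc->ba; bab->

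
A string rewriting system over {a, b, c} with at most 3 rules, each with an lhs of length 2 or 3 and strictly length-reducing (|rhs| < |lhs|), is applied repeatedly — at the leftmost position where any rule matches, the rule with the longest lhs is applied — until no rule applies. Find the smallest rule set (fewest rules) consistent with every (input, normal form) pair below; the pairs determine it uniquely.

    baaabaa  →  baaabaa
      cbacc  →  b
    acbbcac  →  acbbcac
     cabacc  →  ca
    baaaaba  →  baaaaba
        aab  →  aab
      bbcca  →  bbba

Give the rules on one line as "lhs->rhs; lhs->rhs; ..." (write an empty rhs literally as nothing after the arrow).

  | baaabaa
  | cbacc => cc => b
  | acbbcac
  | cabacc => cabab => ca

bab->; cba->; cc->b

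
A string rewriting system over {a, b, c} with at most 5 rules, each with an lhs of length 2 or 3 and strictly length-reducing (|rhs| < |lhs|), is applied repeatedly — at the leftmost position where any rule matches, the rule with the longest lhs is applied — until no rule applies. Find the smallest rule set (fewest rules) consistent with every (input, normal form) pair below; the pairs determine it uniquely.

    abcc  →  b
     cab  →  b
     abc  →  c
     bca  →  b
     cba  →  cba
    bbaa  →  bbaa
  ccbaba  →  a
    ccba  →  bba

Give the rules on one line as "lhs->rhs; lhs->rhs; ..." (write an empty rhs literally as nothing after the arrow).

  | abcc => cc => b
  | cab => b
  | abc => c
  | bca => b

ab->; bab->ab; ca->; cc->b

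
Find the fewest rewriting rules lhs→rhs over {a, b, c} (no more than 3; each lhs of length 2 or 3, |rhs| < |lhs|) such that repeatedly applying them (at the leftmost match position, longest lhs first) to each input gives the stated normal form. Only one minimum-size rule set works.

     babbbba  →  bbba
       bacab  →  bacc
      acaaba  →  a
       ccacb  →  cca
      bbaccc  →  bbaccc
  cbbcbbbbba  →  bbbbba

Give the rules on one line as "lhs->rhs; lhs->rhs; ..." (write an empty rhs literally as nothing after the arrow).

ab->c; caa->b; cb->

  | babbbba => bcbbba => bbba
  | bacab => bacc
  | acaaba => abba => cba => a
  | ccacb => cca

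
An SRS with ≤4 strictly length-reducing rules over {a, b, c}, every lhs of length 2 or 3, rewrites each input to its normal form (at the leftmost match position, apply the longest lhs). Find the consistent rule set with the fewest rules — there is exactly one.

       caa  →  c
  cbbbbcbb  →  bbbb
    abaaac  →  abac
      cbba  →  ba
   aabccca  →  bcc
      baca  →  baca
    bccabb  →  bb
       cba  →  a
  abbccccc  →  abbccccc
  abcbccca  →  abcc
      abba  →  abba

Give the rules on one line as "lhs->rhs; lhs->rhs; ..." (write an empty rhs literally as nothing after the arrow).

  | caa => c
  | cbbbbcbb => bbbcbb => bbbb
  | abaaac => abac
  | cbba => ba

aa->; cb->; cca->c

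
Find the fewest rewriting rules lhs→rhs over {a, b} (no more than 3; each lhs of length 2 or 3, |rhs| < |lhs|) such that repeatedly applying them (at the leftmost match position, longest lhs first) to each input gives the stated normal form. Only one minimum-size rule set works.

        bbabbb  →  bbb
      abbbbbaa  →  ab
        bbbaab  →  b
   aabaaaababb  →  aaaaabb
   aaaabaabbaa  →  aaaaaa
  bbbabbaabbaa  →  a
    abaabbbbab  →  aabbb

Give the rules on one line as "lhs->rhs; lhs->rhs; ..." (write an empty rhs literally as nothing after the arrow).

ba->; bba->

  | bbabbb => bbb
  | abbbbbaa => abbba => ab
  | bbbaab => bab => b
  | aabaaaababb => aaaaababb => aaaaabb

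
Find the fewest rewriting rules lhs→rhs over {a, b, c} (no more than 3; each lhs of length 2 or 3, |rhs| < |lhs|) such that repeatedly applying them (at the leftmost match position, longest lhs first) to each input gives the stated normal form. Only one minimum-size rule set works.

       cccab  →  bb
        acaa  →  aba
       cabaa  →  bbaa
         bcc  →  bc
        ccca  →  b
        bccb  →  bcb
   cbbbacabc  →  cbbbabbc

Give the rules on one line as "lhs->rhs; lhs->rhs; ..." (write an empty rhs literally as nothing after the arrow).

  | cccab => ccab => cab => bb
  | acaa => aba
  | cabaa => bbaa
  | bcc => bc

ca->b; cc->c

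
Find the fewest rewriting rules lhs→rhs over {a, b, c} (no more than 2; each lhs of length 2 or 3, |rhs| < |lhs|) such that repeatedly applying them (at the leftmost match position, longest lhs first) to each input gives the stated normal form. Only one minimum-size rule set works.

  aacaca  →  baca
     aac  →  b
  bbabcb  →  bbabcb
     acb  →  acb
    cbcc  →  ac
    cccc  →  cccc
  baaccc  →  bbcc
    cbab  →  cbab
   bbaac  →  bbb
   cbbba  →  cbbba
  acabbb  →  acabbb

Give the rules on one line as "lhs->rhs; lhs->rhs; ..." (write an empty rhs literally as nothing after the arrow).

  | aacaca => baca
  | aac => b
  | bbabcb
  | acb

aac->b; cbc->a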